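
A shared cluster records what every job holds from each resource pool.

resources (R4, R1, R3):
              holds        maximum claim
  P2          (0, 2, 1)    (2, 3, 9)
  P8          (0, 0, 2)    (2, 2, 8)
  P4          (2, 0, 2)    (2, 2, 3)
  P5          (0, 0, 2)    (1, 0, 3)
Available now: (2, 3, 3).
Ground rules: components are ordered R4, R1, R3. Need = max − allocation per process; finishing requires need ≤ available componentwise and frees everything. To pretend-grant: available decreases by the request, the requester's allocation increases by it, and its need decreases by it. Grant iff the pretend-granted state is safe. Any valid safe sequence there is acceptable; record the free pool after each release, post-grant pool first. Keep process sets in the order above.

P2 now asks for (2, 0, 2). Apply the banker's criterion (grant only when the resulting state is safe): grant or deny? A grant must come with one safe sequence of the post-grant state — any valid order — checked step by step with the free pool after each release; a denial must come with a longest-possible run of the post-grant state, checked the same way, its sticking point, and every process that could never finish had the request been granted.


DENY — the pretend-granted state is unsafe.
Key observation: the wall is R3: completing P4, P5 brings the pool only to (2, 3, 5), and all the rest need more.
Pretend the grant happened; the run P4, P5 goes as far as possible. Check, step by step:
  pool = (0, 3, 1)
  P4: need (0, 2, 1) fits (0, 3, 1); releases (2, 0, 2), pool now (2, 3, 3)
  P5: need (1, 0, 1) fits (2, 3, 3); releases (0, 0, 2), pool now (2, 3, 5)
  P2 still needs (0, 1, 6) but only (2, 3, 5) is free — short on R3
  P8 still needs (2, 2, 6) but only (2, 3, 5) is free — short on R3
Had the request been granted, P2 and P8 could never finish.


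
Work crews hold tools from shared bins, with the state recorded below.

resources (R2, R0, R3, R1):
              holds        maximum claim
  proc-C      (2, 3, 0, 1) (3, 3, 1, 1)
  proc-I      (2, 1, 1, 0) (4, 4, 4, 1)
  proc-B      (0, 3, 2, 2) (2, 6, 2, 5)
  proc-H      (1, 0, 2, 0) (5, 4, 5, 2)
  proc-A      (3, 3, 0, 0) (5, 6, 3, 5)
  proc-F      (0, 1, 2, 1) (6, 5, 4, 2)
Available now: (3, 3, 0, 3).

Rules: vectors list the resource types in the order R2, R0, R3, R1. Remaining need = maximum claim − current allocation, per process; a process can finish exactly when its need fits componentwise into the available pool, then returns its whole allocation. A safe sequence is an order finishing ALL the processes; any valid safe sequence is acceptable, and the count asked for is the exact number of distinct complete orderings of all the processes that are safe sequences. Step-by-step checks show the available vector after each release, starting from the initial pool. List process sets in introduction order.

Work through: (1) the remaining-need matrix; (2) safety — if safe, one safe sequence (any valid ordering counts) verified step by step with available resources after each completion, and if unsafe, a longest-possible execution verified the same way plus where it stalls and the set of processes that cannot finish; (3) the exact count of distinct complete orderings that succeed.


(1) Outstanding need per process (order R2, R0, R3, R1):
  proc-C: (1, 0, 1, 0)
  proc-I: (2, 3, 3, 1)
  proc-B: (2, 3, 0, 3)
  proc-H: (4, 4, 3, 2)
  proc-A: (2, 3, 3, 5)
  proc-F: (6, 4, 2, 1)
(2) UNSAFE.
Key observation: after proc-B, proc-C the pool peaks at (5, 9, 2, 6), and each blocked process is short somewhere: proc-I on R3; proc-H on R3; proc-A on R3; proc-F on R2.
The run proc-B, proc-C cannot be extended any further. Walking it through:
  pool = (3, 3, 0, 3)
  proc-B: need (2, 3, 0, 3) fits (3, 3, 0, 3); releases (0, 3, 2, 2), pool now (3, 6, 2, 5)
  proc-C: need (1, 0, 1, 0) fits (3, 6, 2, 5); releases (2, 3, 0, 1), pool now (5, 9, 2, 6)
  proc-I cannot run: need (2, 3, 3, 1) vs free (5, 9, 2, 6) (insufficient R3)
  proc-H cannot run: need (4, 4, 3, 2) vs free (5, 9, 2, 6) (insufficient R3)
  proc-A cannot run: need (2, 3, 3, 5) vs free (5, 9, 2, 6) (insufficient R3)
  proc-F cannot run: need (6, 4, 2, 1) vs free (5, 9, 2, 6) (insufficient R2)
Permanently blocked: proc-I, proc-H, proc-A and proc-F.
(3) Precisely 0 of the possible complete orderings are safe sequences.


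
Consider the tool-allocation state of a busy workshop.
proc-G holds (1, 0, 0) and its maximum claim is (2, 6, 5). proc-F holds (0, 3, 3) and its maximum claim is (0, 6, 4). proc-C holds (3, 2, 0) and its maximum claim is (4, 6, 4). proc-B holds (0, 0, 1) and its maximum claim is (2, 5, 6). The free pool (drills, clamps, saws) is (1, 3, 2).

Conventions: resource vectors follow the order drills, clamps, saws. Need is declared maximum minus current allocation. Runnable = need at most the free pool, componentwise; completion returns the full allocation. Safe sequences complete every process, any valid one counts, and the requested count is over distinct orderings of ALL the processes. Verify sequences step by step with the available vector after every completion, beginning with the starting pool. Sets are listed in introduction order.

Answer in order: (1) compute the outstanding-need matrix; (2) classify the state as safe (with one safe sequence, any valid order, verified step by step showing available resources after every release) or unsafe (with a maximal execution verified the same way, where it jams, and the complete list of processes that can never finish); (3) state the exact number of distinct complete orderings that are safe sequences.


(1) Remaining need (order drills, clamps, saws):
  proc-G: (1, 6, 5)
  proc-F: (0, 3, 1)
  proc-C: (1, 4, 4)
  proc-B: (2, 5, 5)
(2) SAFE. One safe sequence: proc-F, proc-C, proc-G, proc-B.
Key observation: the first exact fit in this order is proc-F — it needs (0, 3, 1) with (1, 3, 2) free, meeting a requested resource to the last unit.
Walking it through:
  pool = (1, 3, 2)
  run proc-F (needs (0, 3, 1), free (1, 3, 2)); after release of (0, 3, 3) the pool is (1, 6, 5)
  run proc-C (needs (1, 4, 4), free (1, 6, 5)); after release of (3, 2, 0) the pool is (4, 8, 5)
  run proc-G (needs (1, 6, 5), free (4, 8, 5)); after release of (1, 0, 0) the pool is (5, 8, 5)
  run proc-B (needs (2, 5, 5), free (5, 8, 5)); after release of (0, 0, 1) the pool is (5, 8, 6)
(3) Precisely 4 of the possible complete orderings are safe sequences.


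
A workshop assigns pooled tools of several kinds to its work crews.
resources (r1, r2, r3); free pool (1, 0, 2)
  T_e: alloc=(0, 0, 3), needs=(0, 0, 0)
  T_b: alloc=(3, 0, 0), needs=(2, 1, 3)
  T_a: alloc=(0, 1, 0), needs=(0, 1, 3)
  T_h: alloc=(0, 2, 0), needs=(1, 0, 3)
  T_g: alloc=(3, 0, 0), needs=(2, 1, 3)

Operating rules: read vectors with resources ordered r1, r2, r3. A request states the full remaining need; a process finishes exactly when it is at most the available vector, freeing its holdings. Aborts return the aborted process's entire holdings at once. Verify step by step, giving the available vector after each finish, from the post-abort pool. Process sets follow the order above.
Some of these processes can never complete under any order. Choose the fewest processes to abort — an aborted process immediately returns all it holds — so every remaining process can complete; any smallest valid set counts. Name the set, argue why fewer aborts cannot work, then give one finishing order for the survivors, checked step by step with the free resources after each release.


The answer: abort T_g.
Key observation: aborting T_g returns (3, 0, 0), and T_b — hopeless before — runs at step 3 with the returned capacity in the pool.
Why nothing smaller works: aborting no one leaves the state deadlocked as given.
One survivor order: T_e, T_h, T_b, T_a. Walking it through (post-abort pool first):
  pool = (4, 0, 2)
  T_e: need (0, 0, 0) fits (4, 0, 2); releases (0, 0, 3), pool now (4, 0, 5)
  T_h: need (1, 0, 3) fits (4, 0, 5); releases (0, 2, 0), pool now (4, 2, 5)
  T_b: need (2, 1, 3) fits (4, 2, 5); releases (3, 0, 0), pool now (7, 2, 5)
  T_a: need (0, 1, 3) fits (7, 2, 5); releases (0, 1, 0), pool now (7, 3, 5)


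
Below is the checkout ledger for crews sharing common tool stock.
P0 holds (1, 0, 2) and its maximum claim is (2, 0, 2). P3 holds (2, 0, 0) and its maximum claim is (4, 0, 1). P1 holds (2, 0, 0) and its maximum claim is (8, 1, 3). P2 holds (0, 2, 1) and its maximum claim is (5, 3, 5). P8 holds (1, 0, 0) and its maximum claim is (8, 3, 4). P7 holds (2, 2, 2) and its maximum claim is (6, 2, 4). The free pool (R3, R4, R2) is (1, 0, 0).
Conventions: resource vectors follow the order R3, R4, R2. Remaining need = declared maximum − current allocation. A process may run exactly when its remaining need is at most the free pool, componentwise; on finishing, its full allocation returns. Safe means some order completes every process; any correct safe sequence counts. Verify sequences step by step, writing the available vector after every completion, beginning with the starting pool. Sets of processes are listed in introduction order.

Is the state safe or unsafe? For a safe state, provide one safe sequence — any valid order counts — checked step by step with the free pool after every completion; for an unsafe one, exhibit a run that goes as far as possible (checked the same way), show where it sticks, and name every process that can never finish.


SAFE, for example via the order P0, P3, P7, P1, P2, P8.
Key observation: reading the order forward, P0 is the first process whose need (1, 0, 0) meets the free pool (1, 0, 0) exactly on a resource it requests.
Walking it through:
  pool = (1, 0, 0)
  P0 needs (1, 0, 0) <= (1, 0, 0) -> finishes; pool += (1, 0, 2) = (2, 0, 2)
  P3 needs (2, 0, 1) <= (2, 0, 2) -> finishes; pool += (2, 0, 0) = (4, 0, 2)
  P7 needs (4, 0, 2) <= (4, 0, 2) -> finishes; pool += (2, 2, 2) = (6, 2, 4)
  P1 needs (6, 1, 3) <= (6, 2, 4) -> finishes; pool += (2, 0, 0) = (8, 2, 4)
  P2 needs (5, 1, 4) <= (8, 2, 4) -> finishes; pool += (0, 2, 1) = (8, 4, 5)
  P8 needs (7, 3, 4) <= (8, 4, 5) -> finishes; pool += (1, 0, 0) = (9, 4, 5)


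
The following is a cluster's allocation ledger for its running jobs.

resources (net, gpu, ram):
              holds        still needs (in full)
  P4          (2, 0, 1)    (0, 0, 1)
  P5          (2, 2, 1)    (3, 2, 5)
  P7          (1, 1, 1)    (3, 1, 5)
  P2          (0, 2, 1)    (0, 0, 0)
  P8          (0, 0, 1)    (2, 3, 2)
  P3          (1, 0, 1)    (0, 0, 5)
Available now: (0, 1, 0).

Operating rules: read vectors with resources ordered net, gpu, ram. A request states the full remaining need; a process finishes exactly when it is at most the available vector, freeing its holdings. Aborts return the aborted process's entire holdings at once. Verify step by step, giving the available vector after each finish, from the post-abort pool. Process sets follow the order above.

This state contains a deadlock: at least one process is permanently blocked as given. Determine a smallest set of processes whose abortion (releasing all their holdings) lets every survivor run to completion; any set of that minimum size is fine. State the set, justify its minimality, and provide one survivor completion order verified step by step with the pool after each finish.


The answer: abort P5 and P7.
Key observation: the deadlocked P3 becomes finishable only because P5 and P7 released (3, 3, 2); it completes at step 4 below.
No one abort is enough; case by case: P4 alone leaves P5 blocked (short on net and ram); P5 alone leaves P7 blocked (short on ram); P7 alone leaves P5 blocked (short on ram); P2 alone leaves P5 blocked (short on net and ram); P8 alone leaves P5 blocked (short on net and ram); P3 alone leaves P5 blocked (short on ram).
One survivor order: P2, P8, P4, P3. Check, step by step (post-abort pool first):
  pool = (3, 4, 2)
  run P2 (needs (0, 0, 0), free (3, 4, 2)); after release of (0, 2, 1) the pool is (3, 6, 3)
  run P8 (needs (2, 3, 2), free (3, 6, 3)); after release of (0, 0, 1) the pool is (3, 6, 4)
  run P4 (needs (0, 0, 1), free (3, 6, 4)); after release of (2, 0, 1) the pool is (5, 6, 5)
  run P3 (needs (0, 0, 5), free (5, 6, 5)); after release of (1, 0, 1) the pool is (6, 6, 6)


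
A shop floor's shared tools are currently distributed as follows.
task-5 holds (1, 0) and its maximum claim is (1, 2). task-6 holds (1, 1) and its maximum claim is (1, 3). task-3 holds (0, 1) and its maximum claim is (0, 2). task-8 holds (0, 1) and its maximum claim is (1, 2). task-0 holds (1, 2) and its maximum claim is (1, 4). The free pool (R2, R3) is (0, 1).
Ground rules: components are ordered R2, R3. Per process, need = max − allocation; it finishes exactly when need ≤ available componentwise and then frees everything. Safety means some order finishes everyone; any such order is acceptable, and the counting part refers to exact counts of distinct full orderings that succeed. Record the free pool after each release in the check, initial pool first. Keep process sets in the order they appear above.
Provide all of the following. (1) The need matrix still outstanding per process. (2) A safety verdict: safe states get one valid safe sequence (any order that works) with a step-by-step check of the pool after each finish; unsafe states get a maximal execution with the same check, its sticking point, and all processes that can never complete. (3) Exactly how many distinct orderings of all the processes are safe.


(1) Remaining need (order R2, R3):
  task-5: (0, 2)
  task-6: (0, 2)
  task-3: (0, 1)
  task-8: (1, 1)
  task-0: (0, 2)
(2) SAFE — a valid safe sequence is task-3, task-6, task-5, task-0, task-8.
Key observation: task-3 is the earliest step where a requested resource binds exactly: need (0, 1), pool (0, 1) at its turn.
Walking it through:
  pool = (0, 1)
  run task-3 (needs (0, 1), free (0, 1)); after release of (0, 1) the pool is (0, 2)
  run task-6 (needs (0, 2), free (0, 2)); after release of (1, 1) the pool is (1, 3)
  run task-5 (needs (0, 2), free (1, 3)); after release of (1, 0) the pool is (2, 3)
  run task-0 (needs (0, 2), free (2, 3)); after release of (1, 2) the pool is (3, 5)
  run task-8 (needs (1, 1), free (3, 5)); after release of (0, 1) the pool is (3, 6)
(3) The exact count: 18 of the possible complete orderings are safe sequences.


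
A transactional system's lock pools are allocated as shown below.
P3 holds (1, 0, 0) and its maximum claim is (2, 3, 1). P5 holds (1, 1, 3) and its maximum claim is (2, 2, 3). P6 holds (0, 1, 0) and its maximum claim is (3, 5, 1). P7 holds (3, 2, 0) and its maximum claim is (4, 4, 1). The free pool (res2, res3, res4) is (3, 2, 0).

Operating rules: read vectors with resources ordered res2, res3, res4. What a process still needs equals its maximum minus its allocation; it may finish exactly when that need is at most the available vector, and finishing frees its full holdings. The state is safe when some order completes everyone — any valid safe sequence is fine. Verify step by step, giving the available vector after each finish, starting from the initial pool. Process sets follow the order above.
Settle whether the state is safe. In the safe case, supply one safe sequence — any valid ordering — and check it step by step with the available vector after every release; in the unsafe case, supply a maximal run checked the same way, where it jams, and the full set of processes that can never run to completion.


SAFE, for example via the order P5, P7, P3, P6.
Key observation: no step in this order meets a requested resource exactly; the smallest headroom is 1, first reached at P5 (need (1, 1, 0), pool (3, 2, 0)).
Step-by-step check:
  pool = (3, 2, 0)
  P5 needs (1, 1, 0) <= (3, 2, 0) -> finishes; pool += (1, 1, 3) = (4, 3, 3)
  P7 needs (1, 2, 1) <= (4, 3, 3) -> finishes; pool += (3, 2, 0) = (7, 5, 3)
  P3 needs (1, 3, 1) <= (7, 5, 3) -> finishes; pool += (1, 0, 0) = (8, 5, 3)
  P6 needs (3, 4, 1) <= (8, 5, 3) -> finishes; pool += (0, 1, 0) = (8, 6, 3)


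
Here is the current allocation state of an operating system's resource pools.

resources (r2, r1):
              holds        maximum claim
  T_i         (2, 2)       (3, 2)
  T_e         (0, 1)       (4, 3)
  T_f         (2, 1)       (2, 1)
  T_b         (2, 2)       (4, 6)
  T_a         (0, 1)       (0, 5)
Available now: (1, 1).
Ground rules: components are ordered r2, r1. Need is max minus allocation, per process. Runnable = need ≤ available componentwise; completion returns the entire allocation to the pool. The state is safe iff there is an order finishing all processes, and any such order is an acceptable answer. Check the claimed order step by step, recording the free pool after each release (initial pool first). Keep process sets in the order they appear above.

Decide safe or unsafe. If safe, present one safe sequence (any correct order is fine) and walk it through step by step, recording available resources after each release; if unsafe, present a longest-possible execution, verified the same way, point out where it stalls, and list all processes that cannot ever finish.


SAFE — a valid safe sequence is T_i, T_f, T_e, T_b, T_a.
Key observation: T_i is the earliest step where a requested resource binds exactly: need (1, 0), pool (1, 1) at its turn.
Walking it through:
  pool = (1, 1)
  T_i: need (1, 0) fits (1, 1); releases (2, 2), pool now (3, 3)
  T_f: need (0, 0) fits (3, 3); releases (2, 1), pool now (5, 4)
  T_e: need (4, 2) fits (5, 4); releases (0, 1), pool now (5, 5)
  T_b: need (2, 4) fits (5, 5); releases (2, 2), pool now (7, 7)
  T_a: need (0, 4) fits (7, 7); releases (0, 1), pool now (7, 8)


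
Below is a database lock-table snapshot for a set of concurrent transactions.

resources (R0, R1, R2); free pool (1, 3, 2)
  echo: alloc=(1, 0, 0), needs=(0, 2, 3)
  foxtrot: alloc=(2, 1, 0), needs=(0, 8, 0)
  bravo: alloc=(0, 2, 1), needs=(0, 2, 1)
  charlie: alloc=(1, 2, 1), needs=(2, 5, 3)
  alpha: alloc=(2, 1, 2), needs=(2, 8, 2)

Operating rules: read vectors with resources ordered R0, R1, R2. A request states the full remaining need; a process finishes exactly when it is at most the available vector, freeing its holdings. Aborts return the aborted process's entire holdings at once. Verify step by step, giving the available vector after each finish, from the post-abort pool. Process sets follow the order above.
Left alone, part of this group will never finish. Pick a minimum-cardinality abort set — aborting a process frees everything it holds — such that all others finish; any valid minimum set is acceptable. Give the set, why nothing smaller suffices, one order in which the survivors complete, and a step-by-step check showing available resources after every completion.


Abort foxtrot.
Key observation: aborting foxtrot returns (2, 1, 0), and alpha — hopeless before — runs at step 4 with the returned capacity in the pool.
Why nothing smaller works: aborting no one leaves the state deadlocked as given.
Survivors finish in the order: bravo, charlie, echo, alpha. Walking it through (pool after the aborts first):
  pool = (3, 4, 2)
  bravo: need (0, 2, 1) fits (3, 4, 2); releases (0, 2, 1), pool now (3, 6, 3)
  charlie: need (2, 5, 3) fits (3, 6, 3); releases (1, 2, 1), pool now (4, 8, 4)
  echo: need (0, 2, 3) fits (4, 8, 4); releases (1, 0, 0), pool now (5, 8, 4)
  alpha: need (2, 8, 2) fits (5, 8, 4); releases (2, 1, 2), pool now (7, 9, 6)


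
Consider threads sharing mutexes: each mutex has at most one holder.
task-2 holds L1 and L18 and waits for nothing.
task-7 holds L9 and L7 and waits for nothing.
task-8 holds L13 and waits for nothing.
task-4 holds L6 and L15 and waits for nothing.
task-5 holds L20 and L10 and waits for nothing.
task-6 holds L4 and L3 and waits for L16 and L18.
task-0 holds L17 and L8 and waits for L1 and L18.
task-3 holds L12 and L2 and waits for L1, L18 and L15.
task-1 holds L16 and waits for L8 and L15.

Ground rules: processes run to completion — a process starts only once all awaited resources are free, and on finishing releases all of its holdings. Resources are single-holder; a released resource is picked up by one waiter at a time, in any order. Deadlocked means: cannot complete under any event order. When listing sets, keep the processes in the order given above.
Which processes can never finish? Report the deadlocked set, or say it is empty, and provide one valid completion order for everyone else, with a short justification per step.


No process is deadlocked.
Key observation: all waits point, directly or indirectly, at processes that can finish, so nothing is permanently blocked.
A valid finishing order for the others: task-2, task-0, task-7, task-4, task-1, task-3, task-6, task-8, task-5.
Step-by-step check:
  run task-2 (it waits on nothing); releases L1 and L18
  run task-0 (all its waits — L1 and L18 — are resolved); releases L17 and L8
  run task-7 (it waits on nothing); releases L9 and L7
  run task-4 (it waits on nothing); releases L6 and L15
  run task-1 (all its waits — L8 and L15 — are resolved); releases L16
  run task-3 (all its waits — L1, L18 and L15 — are resolved); releases L12 and L2
  run task-6 (all its waits — L16 and L18 — are resolved); releases L4 and L3
  run task-8 (it waits on nothing); releases L13
  run task-5 (it waits on nothing); releases L20 and L10


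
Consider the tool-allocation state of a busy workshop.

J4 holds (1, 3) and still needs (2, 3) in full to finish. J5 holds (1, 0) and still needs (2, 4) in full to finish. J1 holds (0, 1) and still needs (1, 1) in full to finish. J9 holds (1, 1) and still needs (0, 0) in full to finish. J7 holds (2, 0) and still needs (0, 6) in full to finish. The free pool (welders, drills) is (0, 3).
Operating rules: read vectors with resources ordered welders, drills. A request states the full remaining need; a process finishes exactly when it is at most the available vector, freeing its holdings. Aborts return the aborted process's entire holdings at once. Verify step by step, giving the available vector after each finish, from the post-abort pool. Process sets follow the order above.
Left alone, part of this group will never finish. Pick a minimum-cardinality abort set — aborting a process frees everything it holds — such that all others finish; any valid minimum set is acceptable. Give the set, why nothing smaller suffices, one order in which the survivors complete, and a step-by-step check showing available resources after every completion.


Abort J7.
Key observation: the deadlocked J5 becomes finishable only because J7 released (2, 0); it completes at step 3 below.
Minimality: the empty abort set fails — the state is deadlocked as it stands.
One survivor order: J9, J1, J5, J4. Check, step by step (post-abort pool first):
  pool = (2, 3)
  run J9 (needs (0, 0), free (2, 3)); after release of (1, 1) the pool is (3, 4)
  run J1 (needs (1, 1), free (3, 4)); after release of (0, 1) the pool is (3, 5)
  run J5 (needs (2, 4), free (3, 5)); after release of (1, 0) the pool is (4, 5)
  run J4 (needs (2, 3), free (4, 5)); after release of (1, 3) the pool is (5, 8)


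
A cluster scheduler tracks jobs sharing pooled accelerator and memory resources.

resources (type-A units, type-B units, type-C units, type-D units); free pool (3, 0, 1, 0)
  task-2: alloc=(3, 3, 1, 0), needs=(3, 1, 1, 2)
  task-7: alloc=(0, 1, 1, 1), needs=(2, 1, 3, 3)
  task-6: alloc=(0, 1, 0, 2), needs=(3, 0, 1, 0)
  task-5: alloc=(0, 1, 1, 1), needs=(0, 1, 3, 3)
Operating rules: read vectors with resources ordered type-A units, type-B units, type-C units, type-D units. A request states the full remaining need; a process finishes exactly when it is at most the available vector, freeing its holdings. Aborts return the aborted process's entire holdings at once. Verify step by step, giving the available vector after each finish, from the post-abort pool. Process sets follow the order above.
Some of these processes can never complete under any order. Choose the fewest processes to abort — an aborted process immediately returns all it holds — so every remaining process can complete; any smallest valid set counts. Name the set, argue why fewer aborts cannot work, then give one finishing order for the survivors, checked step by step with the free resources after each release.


Abort task-5.
Key observation: the returned (0, 1, 1, 1) from task-5 is what brings task-7 — unrunnable before, under any order — into play at step 3.
Why nothing smaller works: aborting no one leaves the state deadlocked as given.
Survivors finish in the order: task-6, task-2, task-7. Check, step by step (pool after the aborts first):
  pool = (3, 1, 2, 1)
  task-6 needs (3, 0, 1, 0) <= (3, 1, 2, 1) -> finishes; pool += (0, 1, 0, 2) = (3, 2, 2, 3)
  task-2 needs (3, 1, 1, 2) <= (3, 2, 2, 3) -> finishes; pool += (3, 3, 1, 0) = (6, 5, 3, 3)
  task-7 needs (2, 1, 3, 3) <= (6, 5, 3, 3) -> finishes; pool += (0, 1, 1, 1) = (6, 6, 4, 4)


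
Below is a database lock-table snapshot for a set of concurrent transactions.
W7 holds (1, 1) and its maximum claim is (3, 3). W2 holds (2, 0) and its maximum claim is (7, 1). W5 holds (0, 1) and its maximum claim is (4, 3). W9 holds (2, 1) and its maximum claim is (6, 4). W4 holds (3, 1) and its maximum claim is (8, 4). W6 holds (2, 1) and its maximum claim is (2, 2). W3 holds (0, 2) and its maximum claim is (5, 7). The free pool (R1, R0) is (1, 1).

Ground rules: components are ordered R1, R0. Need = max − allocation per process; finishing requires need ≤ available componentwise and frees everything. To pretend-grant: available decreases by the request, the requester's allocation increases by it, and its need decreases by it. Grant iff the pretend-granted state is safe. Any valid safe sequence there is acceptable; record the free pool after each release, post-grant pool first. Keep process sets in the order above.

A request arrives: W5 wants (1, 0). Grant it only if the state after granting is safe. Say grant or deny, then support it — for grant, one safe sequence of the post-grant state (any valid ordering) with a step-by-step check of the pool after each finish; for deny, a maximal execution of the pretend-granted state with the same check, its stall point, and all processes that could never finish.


GRANT — the state after the grant stays safe, e.g. via W6, W7, W5, W9, W4, W3, W2.
Key observation: even at the reduced pool (0, 1), W6 fits immediately, so safety survives the grant.
Check on the post-grant state, step by step:
  pool = (0, 1)
  run W6 (needs (0, 1), free (0, 1)); after release of (2, 1) the pool is (2, 2)
  run W7 (needs (2, 2), free (2, 2)); after release of (1, 1) the pool is (3, 3)
  run W5 (needs (3, 2), free (3, 3)); after release of (1, 1) the pool is (4, 4)
  run W9 (needs (4, 3), free (4, 4)); after release of (2, 1) the pool is (6, 5)
  run W4 (needs (5, 3), free (6, 5)); after release of (3, 1) the pool is (9, 6)
  run W3 (needs (5, 5), free (9, 6)); after release of (0, 2) the pool is (9, 8)
  run W2 (needs (5, 1), free (9, 8)); after release of (2, 0) the pool is (11, 8)


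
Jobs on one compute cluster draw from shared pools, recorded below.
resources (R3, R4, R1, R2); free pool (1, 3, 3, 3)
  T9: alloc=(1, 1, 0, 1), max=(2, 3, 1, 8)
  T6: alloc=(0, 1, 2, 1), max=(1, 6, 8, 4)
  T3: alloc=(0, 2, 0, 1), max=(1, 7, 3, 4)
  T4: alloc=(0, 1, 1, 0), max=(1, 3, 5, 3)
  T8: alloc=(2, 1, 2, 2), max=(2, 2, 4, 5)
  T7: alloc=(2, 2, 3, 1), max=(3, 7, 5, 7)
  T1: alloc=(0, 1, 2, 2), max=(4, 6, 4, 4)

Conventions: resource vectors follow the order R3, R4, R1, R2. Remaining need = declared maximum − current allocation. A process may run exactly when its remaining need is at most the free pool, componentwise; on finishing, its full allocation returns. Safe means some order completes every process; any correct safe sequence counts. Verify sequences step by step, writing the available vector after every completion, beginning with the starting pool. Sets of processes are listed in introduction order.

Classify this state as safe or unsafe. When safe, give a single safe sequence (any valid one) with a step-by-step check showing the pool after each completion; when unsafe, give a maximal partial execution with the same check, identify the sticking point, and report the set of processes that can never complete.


The state is SAFE; one workable sequence: T8, T4, T3, T6, T9, T7, T1.
Key observation: reading the order forward, T8 is the first process whose need (0, 1, 2, 3) meets the free pool (1, 3, 3, 3) exactly on a resource it requests.
Verifying each step:
  pool = (1, 3, 3, 3)
  run T8 (needs (0, 1, 2, 3), free (1, 3, 3, 3)); after release of (2, 1, 2, 2) the pool is (3, 4, 5, 5)
  run T4 (needs (1, 2, 4, 3), free (3, 4, 5, 5)); after release of (0, 1, 1, 0) the pool is (3, 5, 6, 5)
  run T3 (needs (1, 5, 3, 3), free (3, 5, 6, 5)); after release of (0, 2, 0, 1) the pool is (3, 7, 6, 6)
  run T6 (needs (1, 5, 6, 3), free (3, 7, 6, 6)); after release of (0, 1, 2, 1) the pool is (3, 8, 8, 7)
  run T9 (needs (1, 2, 1, 7), free (3, 8, 8, 7)); after release of (1, 1, 0, 1) the pool is (4, 9, 8, 8)
  run T7 (needs (1, 5, 2, 6), free (4, 9, 8, 8)); after release of (2, 2, 3, 1) the pool is (6, 11, 11, 9)
  run T1 (needs (4, 5, 2, 2), free (6, 11, 11, 9)); after release of (0, 1, 2, 2) the pool is (6, 12, 13, 11)


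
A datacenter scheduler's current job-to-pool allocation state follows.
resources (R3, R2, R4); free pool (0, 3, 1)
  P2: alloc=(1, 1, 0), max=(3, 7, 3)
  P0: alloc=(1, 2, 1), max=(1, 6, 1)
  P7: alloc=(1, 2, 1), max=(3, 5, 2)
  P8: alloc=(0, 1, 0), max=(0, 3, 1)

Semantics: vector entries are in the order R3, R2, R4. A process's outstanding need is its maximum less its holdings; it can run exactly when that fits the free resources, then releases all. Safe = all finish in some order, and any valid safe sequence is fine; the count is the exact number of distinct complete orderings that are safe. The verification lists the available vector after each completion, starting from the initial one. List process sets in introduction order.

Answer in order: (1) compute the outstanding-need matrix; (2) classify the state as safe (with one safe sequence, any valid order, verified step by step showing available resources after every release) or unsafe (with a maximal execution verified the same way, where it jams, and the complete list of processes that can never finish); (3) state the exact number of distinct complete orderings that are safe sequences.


(1) Outstanding need per process (order R3, R2, R4):
  P2: (2, 6, 3)
  P0: (0, 4, 0)
  P7: (2, 3, 1)
  P8: (0, 2, 1)
(2) The state is UNSAFE.
Key observation: P8, P0 can finish, but then (1, 6, 2) is all there is, and the blocked group's R3 demands exceed it.
Going as far as possible: P8, P0; after that, nothing fits. Check, step by step:
  pool = (0, 3, 1)
  P8: need (0, 2, 1) fits (0, 3, 1); releases (0, 1, 0), pool now (0, 4, 1)
  P0: need (0, 4, 0) fits (0, 4, 1); releases (1, 2, 1), pool now (1, 6, 2)
  P2 cannot run: need (2, 6, 3) vs free (1, 6, 2) (insufficient R3 and R4)
  P7 cannot run: need (2, 3, 1) vs free (1, 6, 2) (insufficient R3)
Processes that can never finish: P2 and P7.
(3) The exact count: 0 of the possible complete orderings are safe sequences.


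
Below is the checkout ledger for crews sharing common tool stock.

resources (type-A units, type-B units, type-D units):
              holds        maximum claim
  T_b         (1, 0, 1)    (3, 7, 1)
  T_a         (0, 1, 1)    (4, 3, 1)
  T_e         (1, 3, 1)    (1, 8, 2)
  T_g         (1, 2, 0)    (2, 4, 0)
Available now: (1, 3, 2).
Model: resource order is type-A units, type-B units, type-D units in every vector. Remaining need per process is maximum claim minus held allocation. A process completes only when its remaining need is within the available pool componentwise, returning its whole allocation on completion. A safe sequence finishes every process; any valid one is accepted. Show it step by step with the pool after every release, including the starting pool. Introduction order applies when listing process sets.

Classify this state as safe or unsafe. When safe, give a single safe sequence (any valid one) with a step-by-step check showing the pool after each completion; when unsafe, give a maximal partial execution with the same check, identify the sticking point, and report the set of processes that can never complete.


SAFE. One safe sequence: T_g, T_e, T_b, T_a.
Key observation: T_g marks the first exact bind of the order: its need (1, 2, 0) fits the free (1, 3, 2) with zero slack on a requested resource.
Check, step by step:
  pool = (1, 3, 2)
  T_g: need (1, 2, 0) fits (1, 3, 2); releases (1, 2, 0), pool now (2, 5, 2)
  T_e: need (0, 5, 1) fits (2, 5, 2); releases (1, 3, 1), pool now (3, 8, 3)
  T_b: need (2, 7, 0) fits (3, 8, 3); releases (1, 0, 1), pool now (4, 8, 4)
  T_a: need (4, 2, 0) fits (4, 8, 4); releases (0, 1, 1), pool now (4, 9, 5)


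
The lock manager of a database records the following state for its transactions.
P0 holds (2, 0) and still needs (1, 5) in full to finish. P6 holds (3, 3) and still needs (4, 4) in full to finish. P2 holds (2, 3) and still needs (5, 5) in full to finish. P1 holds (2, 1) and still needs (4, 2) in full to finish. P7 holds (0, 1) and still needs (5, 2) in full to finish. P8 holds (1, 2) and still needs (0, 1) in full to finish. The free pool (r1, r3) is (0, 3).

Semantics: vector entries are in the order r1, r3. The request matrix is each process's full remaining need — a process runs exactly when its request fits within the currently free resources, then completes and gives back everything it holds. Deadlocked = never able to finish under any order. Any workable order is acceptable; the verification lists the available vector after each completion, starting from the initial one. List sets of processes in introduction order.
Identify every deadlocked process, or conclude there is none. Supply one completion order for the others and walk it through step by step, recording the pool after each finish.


The deadlocked set is P6, P2, P1 and P7.
Key observation: the pool after P8, P0 is (3, 5); every surviving request exceeds it in r1, so progress ends there.
The rest can finish in the order P8, P0. Check, step by step:
  pool = (0, 3)
  P8: need (0, 1) fits (0, 3); releases (1, 2), pool now (1, 5)
  P0: need (1, 5) fits (1, 5); releases (2, 0), pool now (3, 5)
The stuck group stays short no matter what:
  blocked: P6 wants (4, 4), pool (3, 5) — not enough r1
  blocked: P2 wants (5, 5), pool (3, 5) — not enough r1
  blocked: P1 wants (4, 2), pool (3, 5) — not enough r1
  blocked: P7 wants (5, 2), pool (3, 5) — not enough r1


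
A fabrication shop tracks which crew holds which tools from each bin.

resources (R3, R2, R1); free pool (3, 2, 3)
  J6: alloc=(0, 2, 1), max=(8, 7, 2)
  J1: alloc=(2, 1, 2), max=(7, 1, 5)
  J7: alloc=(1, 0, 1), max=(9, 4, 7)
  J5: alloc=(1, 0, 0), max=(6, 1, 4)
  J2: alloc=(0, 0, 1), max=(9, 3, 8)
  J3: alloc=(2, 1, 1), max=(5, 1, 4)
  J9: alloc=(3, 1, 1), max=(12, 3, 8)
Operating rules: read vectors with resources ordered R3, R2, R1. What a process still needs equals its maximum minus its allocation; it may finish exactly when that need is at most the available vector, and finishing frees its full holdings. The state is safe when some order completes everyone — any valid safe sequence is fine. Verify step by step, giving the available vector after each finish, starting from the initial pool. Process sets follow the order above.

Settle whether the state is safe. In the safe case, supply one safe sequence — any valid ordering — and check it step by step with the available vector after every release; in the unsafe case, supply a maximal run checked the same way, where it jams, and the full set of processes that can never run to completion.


SAFE. One safe sequence: J3, J5, J1, J7, J9, J6, J2.
Key observation: J3 marks the first exact bind of the order: its need (3, 0, 3) fits the free (3, 2, 3) with zero slack on a requested resource.
Walking it through:
  pool = (3, 2, 3)
  J3: need (3, 0, 3) fits (3, 2, 3); releases (2, 1, 1), pool now (5, 3, 4)
  J5: need (5, 1, 4) fits (5, 3, 4); releases (1, 0, 0), pool now (6, 3, 4)
  J1: need (5, 0, 3) fits (6, 3, 4); releases (2, 1, 2), pool now (8, 4, 6)
  J7: need (8, 4, 6) fits (8, 4, 6); releases (1, 0, 1), pool now (9, 4, 7)
  J9: need (9, 2, 7) fits (9, 4, 7); releases (3, 1, 1), pool now (12, 5, 8)
  J6: need (8, 5, 1) fits (12, 5, 8); releases (0, 2, 1), pool now (12, 7, 9)
  J2: need (9, 3, 7) fits (12, 7, 9); releases (0, 0, 1), pool now (12, 7, 10)


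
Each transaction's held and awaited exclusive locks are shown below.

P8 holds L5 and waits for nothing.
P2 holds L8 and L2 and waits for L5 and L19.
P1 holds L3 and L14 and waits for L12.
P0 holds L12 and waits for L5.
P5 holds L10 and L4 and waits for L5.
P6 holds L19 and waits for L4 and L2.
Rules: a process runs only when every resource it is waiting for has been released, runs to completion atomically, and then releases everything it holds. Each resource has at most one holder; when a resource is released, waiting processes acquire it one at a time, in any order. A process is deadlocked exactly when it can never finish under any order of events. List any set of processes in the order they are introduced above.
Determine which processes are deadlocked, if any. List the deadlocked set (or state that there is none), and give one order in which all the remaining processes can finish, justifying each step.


Deadlocked set: P2 and P6.
Key observation: the knot is the closed ring of waits P2 -> P6 -> P2; no other process is dragged down with it.
A valid finishing order for the others: P8, P0, P1, P5.
Step-by-step check:
  P8: no waits; runs immediately, freeing L5
  P0: everything it awaited (L5) is free; runs, freeing L12
  P1: everything it awaited (L12) is free; runs, freeing L3 and L14
  P5: everything it awaited (L5) is free; runs, freeing L10 and L4


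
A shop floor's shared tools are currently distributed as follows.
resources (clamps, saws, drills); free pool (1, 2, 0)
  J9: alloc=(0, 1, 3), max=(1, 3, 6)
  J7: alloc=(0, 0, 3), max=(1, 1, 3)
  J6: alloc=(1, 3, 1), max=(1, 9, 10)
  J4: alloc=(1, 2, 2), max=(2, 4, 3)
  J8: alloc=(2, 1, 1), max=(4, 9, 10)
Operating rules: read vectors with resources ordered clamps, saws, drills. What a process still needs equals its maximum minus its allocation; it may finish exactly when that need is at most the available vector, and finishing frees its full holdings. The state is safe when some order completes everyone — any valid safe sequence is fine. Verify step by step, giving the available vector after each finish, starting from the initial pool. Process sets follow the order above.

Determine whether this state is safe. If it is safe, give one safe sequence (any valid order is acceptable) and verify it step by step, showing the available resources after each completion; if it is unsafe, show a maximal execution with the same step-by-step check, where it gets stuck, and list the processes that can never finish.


UNSAFE.
Key observation: even finishing J7, J4, J9 leaves just (2, 5, 8) free — too little saws for any of the remaining processes.
A maximal execution: J7, J4, J9 — then nothing else fits. Check, step by step:
  pool = (1, 2, 0)
  J7: need (1, 1, 0) fits (1, 2, 0); releases (0, 0, 3), pool now (1, 2, 3)
  J4: need (1, 2, 1) fits (1, 2, 3); releases (1, 2, 2), pool now (2, 4, 5)
  J9: need (1, 2, 3) fits (2, 4, 5); releases (0, 1, 3), pool now (2, 5, 8)
  J6 cannot run: need (0, 6, 9) vs free (2, 5, 8) (insufficient saws and drills)
  J8 cannot run: need (2, 8, 9) vs free (2, 5, 8) (insufficient saws and drills)
Never able to finish: J6 and J8.


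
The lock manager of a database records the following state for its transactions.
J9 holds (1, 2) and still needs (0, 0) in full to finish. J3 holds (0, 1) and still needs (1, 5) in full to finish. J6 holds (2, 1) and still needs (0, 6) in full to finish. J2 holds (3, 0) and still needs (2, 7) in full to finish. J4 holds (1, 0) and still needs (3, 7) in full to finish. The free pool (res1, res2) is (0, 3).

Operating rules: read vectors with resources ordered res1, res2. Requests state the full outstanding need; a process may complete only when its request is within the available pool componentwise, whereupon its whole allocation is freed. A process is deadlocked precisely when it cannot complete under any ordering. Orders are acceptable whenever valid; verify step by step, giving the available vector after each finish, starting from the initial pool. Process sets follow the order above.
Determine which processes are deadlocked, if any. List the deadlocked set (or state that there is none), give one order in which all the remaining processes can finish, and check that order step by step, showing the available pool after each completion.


Nothing here is deadlocked.
Key observation: J9 fits the free pool immediately, and its release cascades until everyone finishes.
A valid finishing order for the others: J9, J3, J6, J2, J4. Walking it through:
  pool = (0, 3)
  run J9 (needs (0, 0), free (0, 3)); after release of (1, 2) the pool is (1, 5)
  run J3 (needs (1, 5), free (1, 5)); after release of (0, 1) the pool is (1, 6)
  run J6 (needs (0, 6), free (1, 6)); after release of (2, 1) the pool is (3, 7)
  run J2 (needs (2, 7), free (3, 7)); after release of (3, 0) the pool is (6, 7)
  run J4 (needs (3, 7), free (6, 7)); after release of (1, 0) the pool is (7, 7)
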